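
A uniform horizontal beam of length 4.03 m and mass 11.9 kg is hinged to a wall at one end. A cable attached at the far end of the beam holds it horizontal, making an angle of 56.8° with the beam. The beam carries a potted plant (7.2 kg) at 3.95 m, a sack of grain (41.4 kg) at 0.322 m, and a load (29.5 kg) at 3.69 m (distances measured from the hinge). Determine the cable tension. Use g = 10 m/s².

Choose the hinge as the axis so the unknown hinge reaction has zero arm there.
Beam weight: 11.9 × 10 = 119 N down at 2.015 m → arm 2.015 m, τ = 119 × 2.015 = 239.8 N·m clockwise.
Potted plant: 7.2 × 10 = 72 N down at 3.95 m → arm 3.95 m, τ = 72 × 3.95 = 284.4 N·m clockwise.
Sack of grain: 41.4 × 10 = 414 N down at 0.322 m → arm 0.322 m, τ = 414 × 0.322 = 133.3 N·m clockwise.
Load: 29.5 × 10 = 295 N down at 3.69 m → arm 3.69 m, τ = 295 × 3.69 = 1089 N·m clockwise.
Total clockwise load moment = 1746 N·m.
The cable tension T acts at 4.03 m; only its component perpendicular to the beam, T sinθ, produces torque. sin 56.8° = 0.8368.
Στ = 0 ⇒ T × 4.03 × 0.8368 = 1746 ⇒ T = 1746 / 3.372 = 518 N.

T ≈ 518 N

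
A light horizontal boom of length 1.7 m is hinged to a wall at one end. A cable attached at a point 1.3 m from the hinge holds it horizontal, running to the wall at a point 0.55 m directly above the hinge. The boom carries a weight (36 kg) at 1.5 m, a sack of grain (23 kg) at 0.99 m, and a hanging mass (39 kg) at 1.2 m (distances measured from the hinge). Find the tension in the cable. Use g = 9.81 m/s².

T ≈ 2390 N

Sum moments about the hinge (the unknown hinge reaction has zero arm there).
Weight: 36 × 9.81 = 353.2 N down at 1.5 m → arm 1.5 m, τ = 353.2 × 1.5 = 529.8 N·m clockwise.
Sack of grain: 23 × 9.81 = 225.6 N down at 0.99 m → arm 0.99 m, τ = 225.6 × 0.99 = 223.3 N·m clockwise.
Hanging mass: 39 × 9.81 = 382.6 N down at 1.2 m → arm 1.2 m, τ = 382.6 × 1.2 = 459.1 N·m clockwise.
Total clockwise load moment = 1212 N·m.
The cable tension T acts at 1.3 m; only its component perpendicular to the boom, T sinθ, produces torque. sinθ = h/√(h²+d²) = 0.55/√(0.55²+1.3²) = 0.3896.
For rotational equilibrium, T × 1.3 × 0.3896 = 1212, so T = 1212 / 0.5065 = 2390 N.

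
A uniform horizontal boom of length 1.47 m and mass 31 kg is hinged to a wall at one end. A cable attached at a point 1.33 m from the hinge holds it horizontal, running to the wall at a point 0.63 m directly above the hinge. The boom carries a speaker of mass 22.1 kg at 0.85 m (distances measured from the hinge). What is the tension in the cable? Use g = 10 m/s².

T ≈ 730 N

Taking torques about the hinge:
Beam weight: 31 × 10 = 310 N down at 0.735 m → arm 0.735 m, τ = 310 × 0.735 = 227.8 N·m clockwise.
Speaker: 22.1 × 10 = 221 N down at 0.85 m → arm 0.85 m, τ = 221 × 0.85 = 187.8 N·m clockwise.
Total clockwise load moment = 415.6 N·m.
The cable tension T acts at 1.33 m; only its component perpendicular to the boom, T sinθ, produces torque. sinθ = h/√(h²+d²) = 0.63/√(0.63²+1.33²) = 0.4281.
Balancing moments: T × 1.33 × 0.4281 = 415.6, giving T = 415.6 / 0.5694 = 730 N.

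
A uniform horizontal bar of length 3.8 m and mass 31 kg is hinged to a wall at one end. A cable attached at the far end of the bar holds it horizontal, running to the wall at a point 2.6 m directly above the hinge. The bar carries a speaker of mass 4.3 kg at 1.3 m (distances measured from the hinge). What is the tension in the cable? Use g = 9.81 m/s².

Choose the hinge as the axis so the unknown hinge reaction has zero arm there.
Beam weight: 31 × 9.81 = 304.1 N down at 1.9 m → arm 1.9 m, τ = 304.1 × 1.9 = 577.8 N·m clockwise.
Speaker: 4.3 × 9.81 = 42.18 N down at 1.3 m → arm 1.3 m, τ = 42.18 × 1.3 = 54.83 N·m clockwise.
Total clockwise load moment = 632.6 N·m.
The cable tension T acts at 3.8 m; only its component perpendicular to the bar, T sinθ, produces torque. sinθ = h/√(h²+d²) = 2.6/√(2.6²+3.8²) = 0.5647.
Στ = 0 ⇒ T × 3.8 × 0.5647 = 632.6 ⇒ T = 632.6 / 2.146 = 295 N.

T ≈ 295 N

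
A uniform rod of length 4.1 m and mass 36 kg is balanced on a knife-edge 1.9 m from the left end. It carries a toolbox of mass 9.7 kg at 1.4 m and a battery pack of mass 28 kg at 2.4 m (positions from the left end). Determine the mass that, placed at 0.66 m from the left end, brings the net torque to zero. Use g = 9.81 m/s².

m ≈ 11.7 kg

Taking torques about the knife-edge (at 1.9 m from the left end):
Beam weight: 36 × 9.81 = 353.2 N down at 2.05 m → arm 0.15 m, τ = 353.2 × 0.15 = 52.98 N·m clockwise.
Toolbox: 9.7 × 9.81 = 95.16 N down at 1.4 m → arm 0.5 m, τ = 95.16 × 0.5 = 47.58 N·m counterclockwise.
Battery pack: 28 × 9.81 = 274.7 N down at 2.4 m → arm 0.5 m, τ = 274.7 × 0.5 = 137.3 N·m clockwise.
Net moment of known loads = 142.7 N·m clockwise.
An unknown mass m at 0.66 m has arm 1.24 m; its moment is m·g·1.24 counterclockwise.
For rotational equilibrium, m × 9.81 × 1.24 = 142.7, so m = 142.7 / (9.81 × 1.24) = 11.7 kg.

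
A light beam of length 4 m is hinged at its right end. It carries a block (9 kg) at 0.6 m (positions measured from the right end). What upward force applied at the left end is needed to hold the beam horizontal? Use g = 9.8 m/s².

F ≈ 13.2 N

Taking torques about the right end:
Block: 9 × 9.8 = 88.2 N down at 0.6 m → arm 0.6 m, τ = 88.2 × 0.6 = 52.92 N·m counterclockwise.
Net moment of the loads = 52.92 N·m counterclockwise.
The upward force F acts at the left end, arm 4 m, giving F × 4 clockwise.
For rotational equilibrium, F × 4 = 52.92, so F = 52.92 / 4 = 13.2 N.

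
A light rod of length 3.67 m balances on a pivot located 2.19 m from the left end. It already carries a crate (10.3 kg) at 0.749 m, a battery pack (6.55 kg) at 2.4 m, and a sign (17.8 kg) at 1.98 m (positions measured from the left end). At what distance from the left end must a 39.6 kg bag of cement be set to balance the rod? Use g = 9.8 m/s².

Take moments about the pivot (at 2.19 m from the left end).
Crate: 10.3 × 9.8 = 100.9 N down at 0.749 m → arm 1.441 m, τ = 100.9 × 1.441 = 145.4 N·m counterclockwise.
Battery pack: 6.55 × 9.8 = 64.19 N down at 2.4 m → arm 0.21 m, τ = 64.19 × 0.21 = 13.48 N·m clockwise.
Sign: 17.8 × 9.8 = 174.4 N down at 1.98 m → arm 0.21 m, τ = 174.4 × 0.21 = 36.62 N·m counterclockwise.
Net moment of existing loads = 168.5 N·m counterclockwise.
The bag of cement weighs 39.6 × 9.8 = 388.1 N and must supply an equal clockwise moment, so its lever arm about the pivot is 168.5 / 388.1 = 0.434 m.
That puts it at 2.19 + 0.434 = 2.62 m from the left end.

x ≈ 2.62 m from the left end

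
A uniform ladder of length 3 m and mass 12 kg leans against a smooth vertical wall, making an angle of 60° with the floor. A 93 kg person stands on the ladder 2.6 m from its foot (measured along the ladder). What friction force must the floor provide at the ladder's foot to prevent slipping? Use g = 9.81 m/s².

Take moments about the foot of the ladder.
Ladder weight 12×9.81 = 117.7 N acts at 1.5 m along the ladder; its horizontal arm is 1.5·cos60° = 0.75 m → τ = 88.28 N·m clockwise.
Person: 93×9.81 = 912.3 N at 2.6 m → arm 1.3 m → τ = 1186 N·m clockwise.
Wall normal N acts horizontally at the top; its moment arm is the height L sinθ = 3·sin60° = 2.598 m, counterclockwise.
Balancing moments: N × 2.598 = 1274, giving N = 490 N.
ΣFx = 0: friction at the foot balances the wall's push, so f = N_wall = 490 N.

f ≈ 490 N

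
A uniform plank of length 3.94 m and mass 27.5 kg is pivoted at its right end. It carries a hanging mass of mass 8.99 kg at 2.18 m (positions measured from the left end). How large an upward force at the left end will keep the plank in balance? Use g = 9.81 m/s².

F ≈ 174 N

Taking torques about the right end:
Beam weight: 27.5 × 9.81 = 269.8 N down at 1.97 m → arm 1.97 m, τ = 269.8 × 1.97 = 531.5 N·m counterclockwise.
Hanging mass: 8.99 × 9.81 = 88.19 N down at 2.18 m → arm 1.76 m, τ = 88.19 × 1.76 = 155.2 N·m counterclockwise.
Net moment of the loads = 686.7 N·m counterclockwise.
The upward force F acts at the left end, arm 3.94 m, giving F × 3.94 clockwise.
For rotational equilibrium, F × 3.94 = 686.7, so F = 686.7 / 3.94 = 174 N.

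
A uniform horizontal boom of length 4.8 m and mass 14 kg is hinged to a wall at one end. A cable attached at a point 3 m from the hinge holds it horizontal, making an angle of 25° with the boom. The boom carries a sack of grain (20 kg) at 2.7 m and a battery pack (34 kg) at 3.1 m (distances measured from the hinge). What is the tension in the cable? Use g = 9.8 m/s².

T ≈ 1490 N

About the hinge:
Beam weight: 14 × 9.8 = 137.2 N down at 2.4 m → arm 2.4 m, τ = 137.2 × 2.4 = 329.3 N·m clockwise.
Sack of grain: 20 × 9.8 = 196 N down at 2.7 m → arm 2.7 m, τ = 196 × 2.7 = 529.2 N·m clockwise.
Battery pack: 34 × 9.8 = 333.2 N down at 3.1 m → arm 3.1 m, τ = 333.2 × 3.1 = 1033 N·m clockwise.
Total clockwise load moment = 1892 N·m.
The cable tension T acts at 3 m; only its component perpendicular to the boom, T sinθ, produces torque. sin 25° = 0.4226.
For rotational equilibrium, T × 3 × 0.4226 = 1892, so T = 1892 / 1.268 = 1490 N.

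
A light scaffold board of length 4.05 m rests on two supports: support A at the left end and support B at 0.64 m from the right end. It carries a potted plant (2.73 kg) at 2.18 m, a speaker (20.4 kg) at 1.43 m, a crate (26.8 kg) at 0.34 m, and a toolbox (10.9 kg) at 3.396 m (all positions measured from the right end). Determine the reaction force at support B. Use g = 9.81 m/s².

R_B ≈ 475 N

About support A:
Potted plant: 2.73 × 9.81 = 26.78 N down at 2.18 m → arm 1.87 m, τ = 26.78 × 1.87 = 50.08 N·m clockwise.
Speaker: 20.4 × 9.81 = 200.1 N down at 1.43 m → arm 2.62 m, τ = 200.1 × 2.62 = 524.3 N·m clockwise.
Crate: 26.8 × 9.81 = 262.9 N down at 0.34 m → arm 3.71 m, τ = 262.9 × 3.71 = 975.4 N·m clockwise.
Toolbox: 10.9 × 9.81 = 106.9 N down at 3.396 m → arm 0.654 m, τ = 106.9 × 0.654 = 69.91 N·m clockwise.
Net load moment about support A = 1620 N·m clockwise.
Reaction R at support B is upward at 0.64 m, arm 3.41 m → moment R × 3.41 counterclockwise.
For rotational equilibrium, R × 3.41 = 1620, so R = 475 N.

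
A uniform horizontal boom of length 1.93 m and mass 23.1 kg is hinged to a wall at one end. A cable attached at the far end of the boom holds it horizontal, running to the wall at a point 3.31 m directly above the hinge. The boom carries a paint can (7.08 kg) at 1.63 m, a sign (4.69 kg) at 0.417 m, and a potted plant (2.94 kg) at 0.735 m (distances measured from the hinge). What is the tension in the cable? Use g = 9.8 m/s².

Sum moments about the hinge (the unknown hinge reaction has zero arm there).
Beam weight: 23.1 × 9.8 = 226.4 N down at 0.965 m → arm 0.965 m, τ = 226.4 × 0.965 = 218.5 N·m clockwise.
Paint can: 7.08 × 9.8 = 69.38 N down at 1.63 m → arm 1.63 m, τ = 69.38 × 1.63 = 113.1 N·m clockwise.
Sign: 4.69 × 9.8 = 45.96 N down at 0.417 m → arm 0.417 m, τ = 45.96 × 0.417 = 19.17 N·m clockwise.
Potted plant: 2.94 × 9.8 = 28.81 N down at 0.735 m → arm 0.735 m, τ = 28.81 × 0.735 = 21.18 N·m clockwise.
Total clockwise load moment = 372 N·m.
The cable tension T acts at 1.93 m; only its component perpendicular to the boom, T sinθ, produces torque. sinθ = h/√(h²+d²) = 3.31/√(3.31²+1.93²) = 0.8639.
Στ = 0 ⇒ T × 1.93 × 0.8639 = 372 ⇒ T = 372 / 1.667 = 223 N.

T ≈ 223 N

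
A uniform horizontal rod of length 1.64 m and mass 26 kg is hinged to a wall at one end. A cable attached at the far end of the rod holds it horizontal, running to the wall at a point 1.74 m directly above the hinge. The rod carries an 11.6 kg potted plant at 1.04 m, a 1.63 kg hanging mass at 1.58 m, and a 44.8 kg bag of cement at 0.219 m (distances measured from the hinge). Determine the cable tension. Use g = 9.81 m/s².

T ≈ 376 N

Take moments about the hinge.
Beam weight: 26 × 9.81 = 255.1 N down at 0.82 m → arm 0.82 m, τ = 255.1 × 0.82 = 209.2 N·m clockwise.
Potted plant: 11.6 × 9.81 = 113.8 N down at 1.04 m → arm 1.04 m, τ = 113.8 × 1.04 = 118.4 N·m clockwise.
Hanging mass: 1.63 × 9.81 = 15.99 N down at 1.58 m → arm 1.58 m, τ = 15.99 × 1.58 = 25.26 N·m clockwise.
Bag of cement: 44.8 × 9.81 = 439.5 N down at 0.219 m → arm 0.219 m, τ = 439.5 × 0.219 = 96.25 N·m clockwise.
Total clockwise load moment = 449.1 N·m.
The cable tension T acts at 1.64 m; only its component perpendicular to the rod, T sinθ, produces torque. sinθ = h/√(h²+d²) = 1.74/√(1.74²+1.64²) = 0.7277.
Στ = 0 ⇒ T × 1.64 × 0.7277 = 449.1 ⇒ T = 449.1 / 1.193 = 376 N.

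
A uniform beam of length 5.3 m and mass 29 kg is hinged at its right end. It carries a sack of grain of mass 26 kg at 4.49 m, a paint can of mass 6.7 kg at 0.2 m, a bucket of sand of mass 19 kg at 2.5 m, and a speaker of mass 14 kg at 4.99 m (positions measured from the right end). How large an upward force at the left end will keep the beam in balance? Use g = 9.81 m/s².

F ≈ 578 N

Choose the right end as the axis so the unknown pivot reaction has zero arm there.
Beam weight: 29 × 9.81 = 284.5 N down at 2.65 m → arm 2.65 m, τ = 284.5 × 2.65 = 753.9 N·m counterclockwise.
Sack of grain: 26 × 9.81 = 255.1 N down at 4.49 m → arm 4.49 m, τ = 255.1 × 4.49 = 1145 N·m counterclockwise.
Paint can: 6.7 × 9.81 = 65.73 N down at 0.2 m → arm 0.2 m, τ = 65.73 × 0.2 = 13.15 N·m counterclockwise.
Bucket of sand: 19 × 9.81 = 186.4 N down at 2.5 m → arm 2.5 m, τ = 186.4 × 2.5 = 466 N·m counterclockwise.
Speaker: 14 × 9.81 = 137.3 N down at 4.99 m → arm 4.99 m, τ = 137.3 × 4.99 = 685.1 N·m counterclockwise.
Net moment of the loads = 3063 N·m counterclockwise.
The upward force F acts at the left end, arm 5.3 m, giving F × 5.3 clockwise.
Setting net torque to zero: F × 5.3 = 3063 → F = 3063 / 5.3 = 578 N.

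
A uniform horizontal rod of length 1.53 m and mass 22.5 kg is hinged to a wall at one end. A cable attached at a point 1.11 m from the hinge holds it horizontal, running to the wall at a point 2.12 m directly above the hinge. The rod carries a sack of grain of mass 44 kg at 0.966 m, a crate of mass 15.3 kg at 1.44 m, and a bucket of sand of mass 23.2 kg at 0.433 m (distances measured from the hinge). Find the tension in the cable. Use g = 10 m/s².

About the hinge:
Beam weight: 22.5 × 10 = 225 N down at 0.765 m → arm 0.765 m, τ = 225 × 0.765 = 172.1 N·m clockwise.
Sack of grain: 44 × 10 = 440 N down at 0.966 m → arm 0.966 m, τ = 440 × 0.966 = 425 N·m clockwise.
Crate: 15.3 × 10 = 153 N down at 1.44 m → arm 1.44 m, τ = 153 × 1.44 = 220.3 N·m clockwise.
Bucket of sand: 23.2 × 10 = 232 N down at 0.433 m → arm 0.433 m, τ = 232 × 0.433 = 100.5 N·m clockwise.
Total clockwise load moment = 917.9 N·m.
The cable tension T acts at 1.11 m; only its component perpendicular to the rod, T sinθ, produces torque. sinθ = h/√(h²+d²) = 2.12/√(2.12²+1.11²) = 0.8859.
Setting net torque to zero: T × 1.11 × 0.8859 = 917.9 → T = 917.9 / 0.9833 = 933 N.

T ≈ 933 N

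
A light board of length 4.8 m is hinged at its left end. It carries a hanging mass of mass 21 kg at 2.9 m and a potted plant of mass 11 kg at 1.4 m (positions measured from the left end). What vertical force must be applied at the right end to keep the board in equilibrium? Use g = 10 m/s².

F ≈ 159 N

Sum moments about the left end (the unknown pivot reaction has zero arm there).
Hanging mass: 21 × 10 = 210 N down at 2.9 m → arm 2.9 m, τ = 210 × 2.9 = 609 N·m clockwise.
Potted plant: 11 × 10 = 110 N down at 1.4 m → arm 1.4 m, τ = 110 × 1.4 = 154 N·m clockwise.
Net moment of the loads = 763 N·m clockwise.
The upward force F acts at the right end, arm 4.8 m, giving F × 4.8 counterclockwise.
Balancing moments: F × 4.8 = 763, giving F = 763 / 4.8 = 159 N.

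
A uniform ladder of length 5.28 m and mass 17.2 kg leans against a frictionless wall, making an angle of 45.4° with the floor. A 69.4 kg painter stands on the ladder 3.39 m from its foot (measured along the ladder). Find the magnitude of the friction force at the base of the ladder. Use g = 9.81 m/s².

About the foot of the ladder:
Ladder weight 17.2×9.81 = 168.7 N acts at 2.64 m along the ladder; its horizontal arm is 2.64·cos45.4° = 1.854 m → τ = 312.8 N·m clockwise.
Painter: 69.4×9.81 = 680.8 N at 3.39 m → arm 2.38 m → τ = 1620 N·m clockwise.
Wall normal N acts horizontally at the top; its moment arm is the height L sinθ = 5.28·sin45.4° = 3.759 m, counterclockwise.
For rotational equilibrium, N × 3.759 = 1933, so N = 514 N.
ΣFx = 0: friction at the foot balances the wall's push, so f = N_wall = 514 N.

f ≈ 514 N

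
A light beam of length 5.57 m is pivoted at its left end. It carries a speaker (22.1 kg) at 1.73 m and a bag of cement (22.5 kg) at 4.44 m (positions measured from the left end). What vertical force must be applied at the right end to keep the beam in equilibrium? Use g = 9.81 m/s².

F ≈ 243 N

Taking torques about the left end:
Speaker: 22.1 × 9.81 = 216.8 N down at 1.73 m → arm 1.73 m, τ = 216.8 × 1.73 = 375.1 N·m clockwise.
Bag of cement: 22.5 × 9.81 = 220.7 N down at 4.44 m → arm 4.44 m, τ = 220.7 × 4.44 = 979.9 N·m clockwise.
Net moment of the loads = 1355 N·m clockwise.
The upward force F acts at the right end, arm 5.57 m, giving F × 5.57 counterclockwise.
Στ = 0 ⇒ F × 5.57 = 1355 ⇒ F = 1355 / 5.57 = 243 N.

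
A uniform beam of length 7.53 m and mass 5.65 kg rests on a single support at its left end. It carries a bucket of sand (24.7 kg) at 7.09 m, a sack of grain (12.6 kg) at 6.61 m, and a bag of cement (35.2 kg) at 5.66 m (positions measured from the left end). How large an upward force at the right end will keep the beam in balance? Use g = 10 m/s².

Sum moments about the left end (the unknown pivot reaction has zero arm there).
Beam weight: 5.65 × 10 = 56.5 N down at 3.765 m → arm 3.765 m, τ = 56.5 × 3.765 = 212.7 N·m clockwise.
Bucket of sand: 24.7 × 10 = 247 N down at 7.09 m → arm 7.09 m, τ = 247 × 7.09 = 1751 N·m clockwise.
Sack of grain: 12.6 × 10 = 126 N down at 6.61 m → arm 6.61 m, τ = 126 × 6.61 = 832.9 N·m clockwise.
Bag of cement: 35.2 × 10 = 352 N down at 5.66 m → arm 5.66 m, τ = 352 × 5.66 = 1992 N·m clockwise.
Net moment of the loads = 4789 N·m clockwise.
The upward force F acts at the right end, arm 7.53 m, giving F × 7.53 counterclockwise.
Balancing moments: F × 7.53 = 4789, giving F = 4789 / 7.53 = 636 N.

F ≈ 636 N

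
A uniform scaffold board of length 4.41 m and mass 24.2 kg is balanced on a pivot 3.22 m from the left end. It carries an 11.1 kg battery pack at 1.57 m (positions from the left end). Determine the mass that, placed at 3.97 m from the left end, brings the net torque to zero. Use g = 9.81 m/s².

Take moments about the pivot (at 3.22 m from the left end).
Beam weight: 24.2 × 9.81 = 237.4 N down at 2.205 m → arm 1.015 m, τ = 237.4 × 1.015 = 241 N·m counterclockwise.
Battery pack: 11.1 × 9.81 = 108.9 N down at 1.57 m → arm 1.65 m, τ = 108.9 × 1.65 = 179.7 N·m counterclockwise.
Net moment of known loads = 420.7 N·m counterclockwise.
An unknown mass m at 3.97 m has arm 0.75 m; its moment is m·g·0.75 clockwise.
For rotational equilibrium, m × 9.81 × 0.75 = 420.7, so m = 420.7 / (9.81 × 0.75) = 57.2 kg.

m ≈ 57.2 kg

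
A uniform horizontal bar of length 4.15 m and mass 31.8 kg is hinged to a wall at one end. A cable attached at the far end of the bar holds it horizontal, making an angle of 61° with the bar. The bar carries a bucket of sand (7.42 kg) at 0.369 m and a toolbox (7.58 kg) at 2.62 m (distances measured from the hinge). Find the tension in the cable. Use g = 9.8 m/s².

Taking torques about the hinge:
Beam weight: 31.8 × 9.8 = 311.6 N down at 2.075 m → arm 2.075 m, τ = 311.6 × 2.075 = 646.6 N·m clockwise.
Bucket of sand: 7.42 × 9.8 = 72.72 N down at 0.369 m → arm 0.369 m, τ = 72.72 × 0.369 = 26.83 N·m clockwise.
Toolbox: 7.58 × 9.8 = 74.28 N down at 2.62 m → arm 2.62 m, τ = 74.28 × 2.62 = 194.6 N·m clockwise.
Total clockwise load moment = 868 N·m.
The cable tension T acts at 4.15 m; only its component perpendicular to the bar, T sinθ, produces torque. sin 61° = 0.8746.
Στ = 0 ⇒ T × 4.15 × 0.8746 = 868 ⇒ T = 868 / 3.63 = 239 N.

T ≈ 239 N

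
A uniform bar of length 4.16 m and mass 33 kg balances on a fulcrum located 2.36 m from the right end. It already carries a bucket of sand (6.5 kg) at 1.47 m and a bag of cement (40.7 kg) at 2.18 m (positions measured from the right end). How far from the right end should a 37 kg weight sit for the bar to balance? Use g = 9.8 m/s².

x ≈ 2.96 m from the right end

Taking torques about the fulcrum (at 2.36 m from the right end):
Beam weight: 33 × 9.8 = 323.4 N down at 2.08 m → arm 0.28 m, τ = 323.4 × 0.28 = 90.55 N·m clockwise.
Bucket of sand: 6.5 × 9.8 = 63.7 N down at 1.47 m → arm 0.89 m, τ = 63.7 × 0.89 = 56.69 N·m clockwise.
Bag of cement: 40.7 × 9.8 = 398.9 N down at 2.18 m → arm 0.18 m, τ = 398.9 × 0.18 = 71.8 N·m clockwise.
Net moment of existing loads = 219 N·m clockwise.
The weight weighs 37 × 9.8 = 362.6 N and must supply an equal counterclockwise moment, so its lever arm about the fulcrum is 219 / 362.6 = 0.604 m.
That puts it at 2.36 + 0.604 = 2.96 m from the right end.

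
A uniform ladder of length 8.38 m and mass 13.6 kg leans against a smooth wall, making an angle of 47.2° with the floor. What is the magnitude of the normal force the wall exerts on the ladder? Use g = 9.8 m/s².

N_wall ≈ 61.7 N

Sum moments about the foot of the ladder (the floor normal and friction both act there and drop out).
Ladder weight 13.6×9.8 = 133.3 N acts at 4.19 m along the ladder; its horizontal arm is 4.19·cos47.2° = 2.847 m → τ = 379.5 N·m clockwise.
Wall normal N acts horizontally at the top; its moment arm is the height L sinθ = 8.38·sin47.2° = 6.149 m, counterclockwise.
Setting net torque to zero: N × 6.149 = 379.5 → N = 61.7 N.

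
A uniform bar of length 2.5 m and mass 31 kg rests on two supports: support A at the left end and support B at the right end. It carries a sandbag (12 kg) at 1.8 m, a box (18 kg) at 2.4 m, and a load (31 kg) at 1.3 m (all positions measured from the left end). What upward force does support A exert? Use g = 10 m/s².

R_A ≈ 345 N

Take moments about support B.
Beam weight: 31 × 10 = 310 N down at 1.25 m → arm 1.25 m, τ = 310 × 1.25 = 387.5 N·m counterclockwise.
Sandbag: 12 × 10 = 120 N down at 1.8 m → arm 0.7 m, τ = 120 × 0.7 = 84 N·m counterclockwise.
Box: 18 × 10 = 180 N down at 2.4 m → arm 0.1 m, τ = 180 × 0.1 = 18 N·m counterclockwise.
Load: 31 × 10 = 310 N down at 1.3 m → arm 1.2 m, τ = 310 × 1.2 = 372 N·m counterclockwise.
Net load moment about support B = 861.5 N·m counterclockwise.
Reaction R at support A is upward at 0 m, arm 2.5 m → moment R × 2.5 clockwise.
For rotational equilibrium, R × 2.5 = 861.5, so R = 345 N.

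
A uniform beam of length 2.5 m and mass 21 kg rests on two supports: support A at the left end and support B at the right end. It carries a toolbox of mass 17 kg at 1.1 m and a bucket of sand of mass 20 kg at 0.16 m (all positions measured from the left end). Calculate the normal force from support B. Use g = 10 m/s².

Sum moments about support A (its reaction then has zero moment arm).
Beam weight: 21 × 10 = 210 N down at 1.25 m → arm 1.25 m, τ = 210 × 1.25 = 262.5 N·m clockwise.
Toolbox: 17 × 10 = 170 N down at 1.1 m → arm 1.1 m, τ = 170 × 1.1 = 187 N·m clockwise.
Bucket of sand: 20 × 10 = 200 N down at 0.16 m → arm 0.16 m, τ = 200 × 0.16 = 32 N·m clockwise.
Net load moment about support A = 481.5 N·m clockwise.
Reaction R at support B is upward at 2.5 m, arm 2.5 m → moment R × 2.5 counterclockwise.
Setting net torque to zero: R × 2.5 = 481.5 → R = 193 N.

R_B ≈ 193 N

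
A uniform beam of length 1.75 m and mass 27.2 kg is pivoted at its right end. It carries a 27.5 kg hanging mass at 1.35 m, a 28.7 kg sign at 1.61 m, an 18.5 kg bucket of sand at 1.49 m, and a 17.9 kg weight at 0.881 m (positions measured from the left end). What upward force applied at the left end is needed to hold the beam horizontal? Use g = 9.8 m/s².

Sum moments about the right end (the unknown pivot reaction has zero arm there).
Beam weight: 27.2 × 9.8 = 266.6 N down at 0.875 m → arm 0.875 m, τ = 266.6 × 0.875 = 233.3 N·m counterclockwise.
Hanging mass: 27.5 × 9.8 = 269.5 N down at 1.35 m → arm 0.4 m, τ = 269.5 × 0.4 = 107.8 N·m counterclockwise.
Sign: 28.7 × 9.8 = 281.3 N down at 1.61 m → arm 0.14 m, τ = 281.3 × 0.14 = 39.38 N·m counterclockwise.
Bucket of sand: 18.5 × 9.8 = 181.3 N down at 1.49 m → arm 0.26 m, τ = 181.3 × 0.26 = 47.14 N·m counterclockwise.
Weight: 17.9 × 9.8 = 175.4 N down at 0.881 m → arm 0.869 m, τ = 175.4 × 0.869 = 152.4 N·m counterclockwise.
Net moment of the loads = 580 N·m counterclockwise.
The upward force F acts at the left end, arm 1.75 m, giving F × 1.75 clockwise.
Balancing moments: F × 1.75 = 580, giving F = 580 / 1.75 = 331 N.

F ≈ 331 N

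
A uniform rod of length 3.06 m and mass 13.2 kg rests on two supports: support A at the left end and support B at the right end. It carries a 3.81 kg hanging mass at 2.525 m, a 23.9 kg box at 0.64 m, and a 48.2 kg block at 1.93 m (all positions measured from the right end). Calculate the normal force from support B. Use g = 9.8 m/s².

Take moments about support A.
Beam weight: 13.2 × 9.8 = 129.4 N down at 1.53 m → arm 1.53 m, τ = 129.4 × 1.53 = 198 N·m clockwise.
Hanging mass: 3.81 × 9.8 = 37.34 N down at 2.525 m → arm 0.535 m, τ = 37.34 × 0.535 = 19.98 N·m clockwise.
Box: 23.9 × 9.8 = 234.2 N down at 0.64 m → arm 2.42 m, τ = 234.2 × 2.42 = 566.8 N·m clockwise.
Block: 48.2 × 9.8 = 472.4 N down at 1.93 m → arm 1.13 m, τ = 472.4 × 1.13 = 533.8 N·m clockwise.
Net load moment about support A = 1319 N·m clockwise.
Reaction R at support B is upward at 0 m, arm 3.06 m → moment R × 3.06 counterclockwise.
Balancing moments: R × 3.06 = 1319, giving R = 431 N.

R_B ≈ 431 N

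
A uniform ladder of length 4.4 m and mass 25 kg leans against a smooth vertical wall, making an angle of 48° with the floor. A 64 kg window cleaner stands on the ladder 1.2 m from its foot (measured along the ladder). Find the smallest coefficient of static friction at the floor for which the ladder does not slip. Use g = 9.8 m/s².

μ_min ≈ 0.303

Taking torques about the foot of the ladder:
Ladder weight 25×9.8 = 245 N acts at 2.2 m along the ladder; its horizontal arm is 2.2·cos48° = 1.472 m → τ = 360.6 N·m clockwise.
Window cleaner: 64×9.8 = 627.2 N at 1.2 m → arm 0.803 m → τ = 503.6 N·m clockwise.
Wall normal N acts horizontally at the top; its moment arm is the height L sinθ = 4.4·sin48° = 3.27 m, counterclockwise.
Setting net torque to zero: N × 3.27 = 864.2 → N = 264.3 N.
ΣFx = 0 ⇒ f = N_wall = 264.3 N. ΣFy = 0 ⇒ N_floor = 872.2 N.
μ_min = f / N_floor = 264.3 / 872.2 = 0.303.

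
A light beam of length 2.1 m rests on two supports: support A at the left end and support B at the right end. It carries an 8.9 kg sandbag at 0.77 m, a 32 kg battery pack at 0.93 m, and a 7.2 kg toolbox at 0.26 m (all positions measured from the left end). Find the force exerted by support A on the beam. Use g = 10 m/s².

Sum moments about support B (its reaction then has zero moment arm).
Sandbag: 8.9 × 10 = 89 N down at 0.77 m → arm 1.33 m, τ = 89 × 1.33 = 118.4 N·m counterclockwise.
Battery pack: 32 × 10 = 320 N down at 0.93 m → arm 1.17 m, τ = 320 × 1.17 = 374.4 N·m counterclockwise.
Toolbox: 7.2 × 10 = 72 N down at 0.26 m → arm 1.84 m, τ = 72 × 1.84 = 132.5 N·m counterclockwise.
Net load moment about support B = 625.3 N·m counterclockwise.
Reaction R at support A is upward at 0 m, arm 2.1 m → moment R × 2.1 clockwise.
Στ = 0 ⇒ R × 2.1 = 625.3 ⇒ R = 298 N.

R_A ≈ 298 N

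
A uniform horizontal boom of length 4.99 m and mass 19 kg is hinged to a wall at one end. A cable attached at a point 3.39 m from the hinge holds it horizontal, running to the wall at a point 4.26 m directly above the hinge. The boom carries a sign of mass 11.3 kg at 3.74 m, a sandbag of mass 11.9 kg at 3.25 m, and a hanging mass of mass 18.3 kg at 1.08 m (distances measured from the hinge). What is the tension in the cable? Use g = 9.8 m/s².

T ≈ 547 N

Choose the hinge as the axis so the unknown hinge reaction has zero arm there.
Beam weight: 19 × 9.8 = 186.2 N down at 2.495 m → arm 2.495 m, τ = 186.2 × 2.495 = 464.6 N·m clockwise.
Sign: 11.3 × 9.8 = 110.7 N down at 3.74 m → arm 3.74 m, τ = 110.7 × 3.74 = 414 N·m clockwise.
Sandbag: 11.9 × 9.8 = 116.6 N down at 3.25 m → arm 3.25 m, τ = 116.6 × 3.25 = 378.9 N·m clockwise.
Hanging mass: 18.3 × 9.8 = 179.3 N down at 1.08 m → arm 1.08 m, τ = 179.3 × 1.08 = 193.6 N·m clockwise.
Total clockwise load moment = 1451 N·m.
The cable tension T acts at 3.39 m; only its component perpendicular to the boom, T sinθ, produces torque. sinθ = h/√(h²+d²) = 4.26/√(4.26²+3.39²) = 0.7825.
For rotational equilibrium, T × 3.39 × 0.7825 = 1451, so T = 1451 / 2.653 = 547 N.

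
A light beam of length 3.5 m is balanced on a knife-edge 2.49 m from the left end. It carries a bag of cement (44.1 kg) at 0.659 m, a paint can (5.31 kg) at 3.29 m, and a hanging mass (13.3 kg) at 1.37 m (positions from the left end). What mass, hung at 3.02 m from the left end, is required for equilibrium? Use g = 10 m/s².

Choose the knife-edge (at 2.49 m from the left end) as the axis so the support reaction has zero arm there.
Bag of cement: 44.1 × 10 = 441 N down at 0.659 m → arm 1.831 m, τ = 441 × 1.831 = 807.5 N·m counterclockwise.
Paint can: 5.31 × 10 = 53.1 N down at 3.29 m → arm 0.8 m, τ = 53.1 × 0.8 = 42.48 N·m clockwise.
Hanging mass: 13.3 × 10 = 133 N down at 1.37 m → arm 1.12 m, τ = 133 × 1.12 = 149 N·m counterclockwise.
Net moment of known loads = 914 N·m counterclockwise.
An unknown mass m at 3.02 m has arm 0.53 m; its moment is m·g·0.53 clockwise.
Στ = 0 ⇒ m × 10 × 0.53 = 914 ⇒ m = 914 / (10 × 0.53) = 172 kg.

m ≈ 172 kg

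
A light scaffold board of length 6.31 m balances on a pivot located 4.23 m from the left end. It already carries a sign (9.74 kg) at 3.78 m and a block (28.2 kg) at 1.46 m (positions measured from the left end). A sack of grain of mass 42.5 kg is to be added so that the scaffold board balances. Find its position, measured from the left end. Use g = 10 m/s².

Take moments about the pivot (at 4.23 m from the left end).
Sign: 9.74 × 10 = 97.4 N down at 3.78 m → arm 0.45 m, τ = 97.4 × 0.45 = 43.83 N·m counterclockwise.
Block: 28.2 × 10 = 282 N down at 1.46 m → arm 2.77 m, τ = 282 × 2.77 = 781.1 N·m counterclockwise.
Net moment of existing loads = 824.9 N·m counterclockwise.
The sack of grain weighs 42.5 × 10 = 425 N and must supply an equal clockwise moment, so its lever arm about the pivot is 824.9 / 425 = 1.94 m.
That puts it at 4.23 + 1.94 = 6.17 m from the left end.

x ≈ 6.17 m from the left end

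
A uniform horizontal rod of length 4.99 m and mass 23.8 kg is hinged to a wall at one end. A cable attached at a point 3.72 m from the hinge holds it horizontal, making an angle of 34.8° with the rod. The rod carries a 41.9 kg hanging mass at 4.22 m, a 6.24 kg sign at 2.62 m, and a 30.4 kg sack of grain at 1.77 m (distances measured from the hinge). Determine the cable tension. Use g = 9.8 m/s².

T ≈ 1410 N

Take moments about the hinge.
Beam weight: 23.8 × 9.8 = 233.2 N down at 2.495 m → arm 2.495 m, τ = 233.2 × 2.495 = 581.8 N·m clockwise.
Hanging mass: 41.9 × 9.8 = 410.6 N down at 4.22 m → arm 4.22 m, τ = 410.6 × 4.22 = 1733 N·m clockwise.
Sign: 6.24 × 9.8 = 61.15 N down at 2.62 m → arm 2.62 m, τ = 61.15 × 2.62 = 160.2 N·m clockwise.
Sack of grain: 30.4 × 9.8 = 297.9 N down at 1.77 m → arm 1.77 m, τ = 297.9 × 1.77 = 527.3 N·m clockwise.
Total clockwise load moment = 3002 N·m.
The cable tension T acts at 3.72 m; only its component perpendicular to the rod, T sinθ, produces torque. sin 34.8° = 0.5707.
Στ = 0 ⇒ T × 3.72 × 0.5707 = 3002 ⇒ T = 3002 / 2.123 = 1410 N.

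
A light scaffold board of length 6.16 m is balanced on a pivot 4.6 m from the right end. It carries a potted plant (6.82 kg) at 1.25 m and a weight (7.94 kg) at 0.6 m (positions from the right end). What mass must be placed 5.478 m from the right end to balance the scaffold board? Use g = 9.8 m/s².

m ≈ 62.2 kg

Sum moments about the pivot (at 4.6 m from the right end) (the support reaction has zero arm there).
Potted plant: 6.82 × 9.8 = 66.84 N down at 1.25 m → arm 3.35 m, τ = 66.84 × 3.35 = 223.9 N·m clockwise.
Weight: 7.94 × 9.8 = 77.81 N down at 0.6 m → arm 4 m, τ = 77.81 × 4 = 311.2 N·m clockwise.
Net moment of known loads = 535.1 N·m clockwise.
An unknown mass m at 5.478 m has arm 0.878 m; its moment is m·g·0.878 counterclockwise.
For rotational equilibrium, m × 9.8 × 0.878 = 535.1, so m = 535.1 / (9.8 × 0.878) = 62.2 kg.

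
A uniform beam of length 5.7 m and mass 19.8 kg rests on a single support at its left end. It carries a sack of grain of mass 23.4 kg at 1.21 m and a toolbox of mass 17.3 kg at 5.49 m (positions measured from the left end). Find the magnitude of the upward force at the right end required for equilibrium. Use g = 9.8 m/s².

Take moments about the left end.
Beam weight: 19.8 × 9.8 = 194 N down at 2.85 m → arm 2.85 m, τ = 194 × 2.85 = 552.9 N·m clockwise.
Sack of grain: 23.4 × 9.8 = 229.3 N down at 1.21 m → arm 1.21 m, τ = 229.3 × 1.21 = 277.5 N·m clockwise.
Toolbox: 17.3 × 9.8 = 169.5 N down at 5.49 m → arm 5.49 m, τ = 169.5 × 5.49 = 930.6 N·m clockwise.
Net moment of the loads = 1761 N·m clockwise.
The upward force F acts at the right end, arm 5.7 m, giving F × 5.7 counterclockwise.
Στ = 0 ⇒ F × 5.7 = 1761 ⇒ F = 1761 / 5.7 = 309 N.

F ≈ 309 N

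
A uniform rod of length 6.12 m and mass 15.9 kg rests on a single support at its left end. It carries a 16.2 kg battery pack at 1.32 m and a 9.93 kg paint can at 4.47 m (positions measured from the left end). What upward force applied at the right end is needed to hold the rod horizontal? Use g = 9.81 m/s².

Sum moments about the left end (the unknown pivot reaction has zero arm there).
Beam weight: 15.9 × 9.81 = 156 N down at 3.06 m → arm 3.06 m, τ = 156 × 3.06 = 477.4 N·m clockwise.
Battery pack: 16.2 × 9.81 = 158.9 N down at 1.32 m → arm 1.32 m, τ = 158.9 × 1.32 = 209.7 N·m clockwise.
Paint can: 9.93 × 9.81 = 97.41 N down at 4.47 m → arm 4.47 m, τ = 97.41 × 4.47 = 435.4 N·m clockwise.
Net moment of the loads = 1122 N·m clockwise.
The upward force F acts at the right end, arm 6.12 m, giving F × 6.12 counterclockwise.
Setting net torque to zero: F × 6.12 = 1122 → F = 1122 / 6.12 = 183 N.

F ≈ 183 N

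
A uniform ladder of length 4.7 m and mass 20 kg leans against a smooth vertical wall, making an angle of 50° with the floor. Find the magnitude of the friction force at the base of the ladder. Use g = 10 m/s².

Taking torques about the foot of the ladder:
Ladder weight 20×10 = 200 N acts at 2.35 m along the ladder; its horizontal arm is 2.35·cos50° = 1.511 m → τ = 302.2 N·m clockwise.
Wall normal N acts horizontally at the top; its moment arm is the height L sinθ = 4.7·sin50° = 3.6 m, counterclockwise.
Setting net torque to zero: N × 3.6 = 302.2 → N = 83.9 N.
ΣFx = 0: friction at the foot balances the wall's push, so f = N_wall = 83.9 N.

f ≈ 83.9 N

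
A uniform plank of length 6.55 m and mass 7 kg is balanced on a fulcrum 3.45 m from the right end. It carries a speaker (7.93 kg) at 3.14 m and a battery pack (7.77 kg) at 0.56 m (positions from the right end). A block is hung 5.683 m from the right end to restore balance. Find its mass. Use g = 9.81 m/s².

m ≈ 11.7 kg

About the fulcrum (at 3.45 m from the right end):
Beam weight: 7 × 9.81 = 68.67 N down at 3.275 m → arm 0.175 m, τ = 68.67 × 0.175 = 12.02 N·m clockwise.
Speaker: 7.93 × 9.81 = 77.79 N down at 3.14 m → arm 0.31 m, τ = 77.79 × 0.31 = 24.11 N·m clockwise.
Battery pack: 7.77 × 9.81 = 76.22 N down at 0.56 m → arm 2.89 m, τ = 76.22 × 2.89 = 220.3 N·m clockwise.
Net moment of known loads = 256.4 N·m clockwise.
An unknown mass m at 5.683 m has arm 2.233 m; its moment is m·g·2.233 counterclockwise.
Balancing moments: m × 9.81 × 2.233 = 256.4, giving m = 256.4 / (9.81 × 2.233) = 11.7 kg.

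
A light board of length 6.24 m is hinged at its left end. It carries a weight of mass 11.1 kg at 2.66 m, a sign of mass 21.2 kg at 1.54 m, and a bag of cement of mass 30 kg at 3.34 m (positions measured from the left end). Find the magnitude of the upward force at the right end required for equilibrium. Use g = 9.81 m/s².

F ≈ 255 N

About the left end:
Weight: 11.1 × 9.81 = 108.9 N down at 2.66 m → arm 2.66 m, τ = 108.9 × 2.66 = 289.7 N·m clockwise.
Sign: 21.2 × 9.81 = 208 N down at 1.54 m → arm 1.54 m, τ = 208 × 1.54 = 320.3 N·m clockwise.
Bag of cement: 30 × 9.81 = 294.3 N down at 3.34 m → arm 3.34 m, τ = 294.3 × 3.34 = 983 N·m clockwise.
Net moment of the loads = 1593 N·m clockwise.
The upward force F acts at the right end, arm 6.24 m, giving F × 6.24 counterclockwise.
Στ = 0 ⇒ F × 6.24 = 1593 ⇒ F = 1593 / 6.24 = 255 N.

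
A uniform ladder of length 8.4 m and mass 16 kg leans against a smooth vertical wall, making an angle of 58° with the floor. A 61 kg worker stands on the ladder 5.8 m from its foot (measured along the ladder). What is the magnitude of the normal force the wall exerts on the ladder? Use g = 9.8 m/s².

N_wall ≈ 307 N

Take moments about the foot of the ladder.
Ladder weight 16×9.8 = 156.8 N acts at 4.2 m along the ladder; its horizontal arm is 4.2·cos58° = 2.226 m → τ = 349 N·m clockwise.
Worker: 61×9.8 = 597.8 N at 5.8 m → arm 3.074 m → τ = 1838 N·m clockwise.
Wall normal N acts horizontally at the top; its moment arm is the height L sinθ = 8.4·sin58° = 7.124 m, counterclockwise.
For rotational equilibrium, N × 7.124 = 2187, so N = 307 N.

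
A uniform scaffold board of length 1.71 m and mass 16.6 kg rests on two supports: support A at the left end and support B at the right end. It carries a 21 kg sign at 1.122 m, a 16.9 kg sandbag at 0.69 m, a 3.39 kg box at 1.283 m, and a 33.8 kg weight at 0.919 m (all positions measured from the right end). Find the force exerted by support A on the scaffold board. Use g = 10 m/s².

R_A ≈ 496 N

About support B:
Beam weight: 16.6 × 10 = 166 N down at 0.855 m → arm 0.855 m, τ = 166 × 0.855 = 141.9 N·m counterclockwise.
Sign: 21 × 10 = 210 N down at 1.122 m → arm 1.122 m, τ = 210 × 1.122 = 235.6 N·m counterclockwise.
Sandbag: 16.9 × 10 = 169 N down at 0.69 m → arm 0.69 m, τ = 169 × 0.69 = 116.6 N·m counterclockwise.
Box: 3.39 × 10 = 33.9 N down at 1.283 m → arm 1.283 m, τ = 33.9 × 1.283 = 43.49 N·m counterclockwise.
Weight: 33.8 × 10 = 338 N down at 0.919 m → arm 0.919 m, τ = 338 × 0.919 = 310.6 N·m counterclockwise.
Net load moment about support B = 848.2 N·m counterclockwise.
Reaction R at support A is upward at 1.71 m, arm 1.71 m → moment R × 1.71 clockwise.
Balancing moments: R × 1.71 = 848.2, giving R = 496 N.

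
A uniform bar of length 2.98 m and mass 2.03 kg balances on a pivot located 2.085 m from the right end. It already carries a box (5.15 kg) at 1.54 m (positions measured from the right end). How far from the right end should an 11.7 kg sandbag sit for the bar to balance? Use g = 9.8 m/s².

About the pivot (at 2.085 m from the right end):
Beam weight: 2.03 × 9.8 = 19.89 N down at 1.49 m → arm 0.595 m, τ = 19.89 × 0.595 = 11.83 N·m clockwise.
Box: 5.15 × 9.8 = 50.47 N down at 1.54 m → arm 0.545 m, τ = 50.47 × 0.545 = 27.51 N·m clockwise.
Net moment of existing loads = 39.34 N·m clockwise.
The sandbag weighs 11.7 × 9.8 = 114.7 N and must supply an equal counterclockwise moment, so its lever arm about the pivot is 39.34 / 114.7 = 0.343 m.
That puts it at 2.085 + 0.343 = 2.43 m from the right end.

x ≈ 2.43 m from the right end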